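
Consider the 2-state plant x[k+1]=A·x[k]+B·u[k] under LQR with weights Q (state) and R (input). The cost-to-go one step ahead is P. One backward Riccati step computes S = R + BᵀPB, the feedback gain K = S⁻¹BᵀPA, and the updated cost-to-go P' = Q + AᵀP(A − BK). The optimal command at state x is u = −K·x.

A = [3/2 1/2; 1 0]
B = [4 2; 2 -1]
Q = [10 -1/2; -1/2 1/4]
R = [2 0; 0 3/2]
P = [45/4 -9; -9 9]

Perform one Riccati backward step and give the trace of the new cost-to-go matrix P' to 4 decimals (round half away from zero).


10.6264

BᵀP = [27.0000 -18.0000; 31.5000 -27.0000]
S = R + BᵀPB = [2 0; 0 3/2] + [72.0000 72.0000; 72.0000 90.0000] = [74.0000 72.0000; 72.0000 91.5000]
BᵀPA = [22.5000 13.5000; 20.2500 15.7500]
K = S⁻¹·BᵀPA = [0.3785 0.0638; -0.0766 0.1219]
A−BK = [0.1389 0.0009; 0.1664 -0.0057]
AᵀP(A−BK) = [0.3456 0.0330; 0.0330 0.0308]
P' = Q + AᵀP(A−BK) = [10.3456 -0.4670; -0.4670 0.2808]
tr(P') = 10.6264


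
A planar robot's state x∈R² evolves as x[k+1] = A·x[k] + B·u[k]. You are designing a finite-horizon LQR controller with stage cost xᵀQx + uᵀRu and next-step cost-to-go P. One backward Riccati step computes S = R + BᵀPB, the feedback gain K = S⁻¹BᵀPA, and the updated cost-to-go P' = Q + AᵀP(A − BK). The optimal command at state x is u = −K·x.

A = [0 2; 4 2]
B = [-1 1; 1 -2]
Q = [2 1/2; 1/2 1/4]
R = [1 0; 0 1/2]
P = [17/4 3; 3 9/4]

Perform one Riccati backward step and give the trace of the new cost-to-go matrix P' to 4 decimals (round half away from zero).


33.9573

BᵀP = [-1.2500 -0.7500; -1.7500 -1.5000]
S = R + BᵀPB = [1 0; 0 1/2] + [0.5000 0.2500; 0.2500 1.2500] = [1.5000 0.2500; 0.2500 1.7500]
BᵀPA = [-3.0000 -4.0000; -6.0000 -6.5000]
K = S⁻¹·BᵀPA = [-1.4634 -2.0976; -3.2195 -3.4146]
A−BK = [1.7561 3.3171; -0.9756 -2.7317]
AᵀP(A−BK) = [12.2927 15.2195; 15.2195 19.4146]
P' = Q + AᵀP(A−BK) = [14.2927 15.7195; 15.7195 19.6646]
tr(P') = 33.9573


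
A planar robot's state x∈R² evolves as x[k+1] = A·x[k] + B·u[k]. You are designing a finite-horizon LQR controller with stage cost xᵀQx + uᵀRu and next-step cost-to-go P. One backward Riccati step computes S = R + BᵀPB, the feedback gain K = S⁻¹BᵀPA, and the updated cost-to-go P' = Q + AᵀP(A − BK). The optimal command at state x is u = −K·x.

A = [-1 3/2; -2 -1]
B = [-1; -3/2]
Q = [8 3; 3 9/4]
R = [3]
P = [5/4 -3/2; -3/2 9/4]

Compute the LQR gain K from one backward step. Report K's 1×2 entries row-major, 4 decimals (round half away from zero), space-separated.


0.5714 0.7013

BᵀP = [1.0000 -1.8750]
S = R + BᵀPB = [3] + [1.8125] = [4.8125]
BᵀPA = [2.7500 3.3750]
K = S⁻¹·BᵀPA = [0.5714 0.7013]
A−BK = [-0.4286 2.2013; -1.1429 0.0519]
AᵀP(A−BK) = [2.6786 3.6964; 3.6964 7.1956]
P' = Q + AᵀP(A−BK) = [10.6786 6.6964; 6.6964 9.4456]
tr(P') = 20.1242


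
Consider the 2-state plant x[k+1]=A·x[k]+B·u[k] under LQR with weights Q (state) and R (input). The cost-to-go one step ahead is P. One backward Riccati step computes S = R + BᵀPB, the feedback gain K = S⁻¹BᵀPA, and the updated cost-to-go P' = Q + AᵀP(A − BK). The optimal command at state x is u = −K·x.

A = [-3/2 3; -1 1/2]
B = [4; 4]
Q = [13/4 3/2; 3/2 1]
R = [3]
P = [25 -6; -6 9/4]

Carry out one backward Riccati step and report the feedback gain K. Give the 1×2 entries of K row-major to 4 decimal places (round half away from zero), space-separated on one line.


-0.4008 0.8927

BᵀP = [76.0000 -15.0000]
S = R + BᵀPB = [3] + [244.0000] = [247.0000]
BᵀPA = [-99.0000 220.5000]
K = S⁻¹·BᵀPA = [-0.4008 0.8927]
A−BK = [0.1032 -0.5709; 0.6032 -3.0709]
AᵀP(A−BK) = [0.8198 -2.7465; -2.7465 10.7194]
P' = Q + AᵀP(A−BK) = [4.0698 -1.2465; -1.2465 11.7194]
tr(P') = 15.7892


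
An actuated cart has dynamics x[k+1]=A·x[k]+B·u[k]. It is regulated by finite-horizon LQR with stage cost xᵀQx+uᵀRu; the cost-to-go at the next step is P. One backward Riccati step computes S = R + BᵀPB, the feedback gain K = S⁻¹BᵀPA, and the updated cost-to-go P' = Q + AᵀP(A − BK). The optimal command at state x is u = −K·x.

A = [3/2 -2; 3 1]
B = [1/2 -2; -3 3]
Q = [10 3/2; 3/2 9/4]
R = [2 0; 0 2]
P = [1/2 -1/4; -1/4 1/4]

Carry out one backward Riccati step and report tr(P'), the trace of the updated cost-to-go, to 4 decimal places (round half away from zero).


13.8476

BᵀP = [1.0000 -0.8750; -1.7500 1.2500]
S = R + BᵀPB = [2 0; 0 2] + [3.1250 -4.6250; -4.6250 7.2500] = [5.1250 -4.6250; -4.6250 9.2500]
BᵀPA = [-1.1250 -2.8750; 1.1250 4.7500]
K = S⁻¹·BᵀPA = [-0.2000 -0.1778; 0.0216 0.4246]
A−BK = [1.6432 -1.0619; 2.3351 -0.8072]
AᵀP(A−BK) = [0.8757 -0.3027; -0.3027 0.7219]
P' = Q + AᵀP(A−BK) = [10.8757 1.1973; 1.1973 2.9719]
tr(P') = 13.8476


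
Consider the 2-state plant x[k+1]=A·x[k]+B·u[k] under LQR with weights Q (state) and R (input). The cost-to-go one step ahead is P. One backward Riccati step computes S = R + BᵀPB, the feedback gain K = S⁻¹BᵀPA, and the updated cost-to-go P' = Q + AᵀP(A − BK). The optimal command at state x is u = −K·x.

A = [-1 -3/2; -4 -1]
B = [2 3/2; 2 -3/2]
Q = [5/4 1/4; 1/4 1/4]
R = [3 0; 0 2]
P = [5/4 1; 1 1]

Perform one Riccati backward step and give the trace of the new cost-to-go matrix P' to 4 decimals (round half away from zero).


BᵀP = [4.5000 4.0000; 0.3750 0.0000]
S = R + BᵀPB = [3 0; 0 2] + [17.0000 0.7500; 0.7500 0.5625] = [20.0000 0.7500; 0.7500 2.5625]
BᵀPA = [-20.5000 -10.7500; -0.3750 -0.5625]
K = S⁻¹·BᵀPA = [-1.0308 -0.5351; 0.1554 -0.0629]
A−BK = [0.8286 -0.3354; -1.7053 -0.0240]
AᵀP(A−BK) = [4.1763 1.8810; 1.8810 1.0244]
P' = Q + AᵀP(A−BK) = [5.4263 2.1310; 2.1310 1.2744]
tr(P') = 6.7007

6.7007


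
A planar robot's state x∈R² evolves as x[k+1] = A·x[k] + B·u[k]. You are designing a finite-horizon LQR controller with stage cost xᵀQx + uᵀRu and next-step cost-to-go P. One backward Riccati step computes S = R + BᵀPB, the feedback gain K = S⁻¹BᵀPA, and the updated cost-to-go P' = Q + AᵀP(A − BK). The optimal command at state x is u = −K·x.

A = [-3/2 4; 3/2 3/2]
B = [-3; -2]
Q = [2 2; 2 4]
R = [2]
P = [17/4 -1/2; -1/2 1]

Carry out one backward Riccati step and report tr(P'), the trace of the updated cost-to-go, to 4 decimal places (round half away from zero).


17.2582

BᵀP = [-11.7500 -0.5000]
S = R + BᵀPB = [2] + [36.2500] = [38.2500]
BᵀPA = [16.8750 -47.7500]
K = S⁻¹·BᵀPA = [0.4412 -1.2484]
A−BK = [-0.1765 0.2549; 2.3824 -0.9967]
AᵀP(A−BK) = [6.6176 -4.0588; -4.0588 4.6405]
P' = Q + AᵀP(A−BK) = [8.6176 -2.0588; -2.0588 8.6405]
tr(P') = 17.2582


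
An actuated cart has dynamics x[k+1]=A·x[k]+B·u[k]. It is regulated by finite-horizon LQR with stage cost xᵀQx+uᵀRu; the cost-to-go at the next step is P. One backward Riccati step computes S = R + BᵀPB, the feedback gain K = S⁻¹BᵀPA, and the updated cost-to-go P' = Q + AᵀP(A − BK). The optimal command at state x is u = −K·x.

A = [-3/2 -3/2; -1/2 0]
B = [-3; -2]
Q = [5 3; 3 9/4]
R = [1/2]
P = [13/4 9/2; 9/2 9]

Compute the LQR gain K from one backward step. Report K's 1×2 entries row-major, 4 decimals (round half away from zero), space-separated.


0.3664 0.2349

BᵀP = [-18.7500 -31.5000]
S = R + BᵀPB = [1/2] + [119.2500] = [119.7500]
BᵀPA = [43.8750 28.1250]
K = S⁻¹·BᵀPA = [0.3664 0.2349]
A−BK = [-0.4008 -0.7954; 0.2328 0.4697]
AᵀP(A−BK) = [0.2372 0.3828; 0.3828 0.7069]
P' = Q + AᵀP(A−BK) = [5.2372 3.3828; 3.3828 2.9569]
tr(P') = 8.1942


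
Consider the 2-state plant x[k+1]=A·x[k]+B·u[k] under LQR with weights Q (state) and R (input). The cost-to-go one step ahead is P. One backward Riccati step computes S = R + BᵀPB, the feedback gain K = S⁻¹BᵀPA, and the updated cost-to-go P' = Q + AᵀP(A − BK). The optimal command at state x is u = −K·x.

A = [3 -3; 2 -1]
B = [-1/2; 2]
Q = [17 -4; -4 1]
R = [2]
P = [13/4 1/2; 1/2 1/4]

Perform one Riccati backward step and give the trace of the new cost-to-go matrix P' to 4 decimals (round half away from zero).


BᵀP = [-0.6250 0.2500]
S = R + BᵀPB = [2] + [0.8125] = [2.8125]
BᵀPA = [-1.3750 1.6250]
K = S⁻¹·BᵀPA = [-0.4889 0.5778]
A−BK = [2.7556 -2.7111; 2.9778 -2.1556]
AᵀP(A−BK) = [35.5778 -33.4556; -33.4556 31.5611]
P' = Q + AᵀP(A−BK) = [52.5778 -37.4556; -37.4556 32.5611]
tr(P') = 85.1389

85.1389


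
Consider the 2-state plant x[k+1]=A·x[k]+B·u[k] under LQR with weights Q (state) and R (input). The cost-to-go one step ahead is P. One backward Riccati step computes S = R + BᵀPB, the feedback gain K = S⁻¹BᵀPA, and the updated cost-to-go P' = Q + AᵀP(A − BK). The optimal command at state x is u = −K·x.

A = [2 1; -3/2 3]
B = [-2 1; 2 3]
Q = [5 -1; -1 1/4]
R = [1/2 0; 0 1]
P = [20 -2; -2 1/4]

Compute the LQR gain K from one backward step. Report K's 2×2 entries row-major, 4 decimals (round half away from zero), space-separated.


BᵀP = [-44.0000 4.5000; 14.0000 -1.2500]
S = R + BᵀPB = [1/2 0; 0 1] + [97.0000 -30.5000; -30.5000 10.2500] = [97.5000 -30.5000; -30.5000 11.2500]
BᵀPA = [-94.7500 -30.5000; 29.8750 10.2500]
K = S⁻¹·BᵀPA = [-0.9287 -0.1830; 0.1377 0.4149]
A−BK = [0.0049 0.2191; -0.0555 2.1215]
AᵀP(A−BK) = [0.4526 0.1377; 0.1377 0.4149]
P' = Q + AᵀP(A−BK) = [5.4526 -0.8623; -0.8623 0.6649]
tr(P') = 6.1174

-0.9287 -0.1830 0.1377 0.4149


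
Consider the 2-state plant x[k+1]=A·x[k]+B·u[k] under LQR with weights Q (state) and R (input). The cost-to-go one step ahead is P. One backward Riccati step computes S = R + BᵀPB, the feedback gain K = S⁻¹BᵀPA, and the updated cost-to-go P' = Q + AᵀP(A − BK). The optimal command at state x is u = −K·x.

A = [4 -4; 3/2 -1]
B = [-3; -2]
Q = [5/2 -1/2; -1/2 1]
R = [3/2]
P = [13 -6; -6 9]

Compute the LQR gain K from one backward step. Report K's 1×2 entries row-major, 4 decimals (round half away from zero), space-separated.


BᵀP = [-27.0000 0.0000]
S = R + BᵀPB = [3/2] + [81.0000] = [82.5000]
BᵀPA = [-108.0000 108.0000]
K = S⁻¹·BᵀPA = [-1.3091 1.3091]
A−BK = [0.0727 -0.0727; -1.1182 1.6182]
AᵀP(A−BK) = [14.8682 -20.1182; -20.1182 27.6182]
P' = Q + AᵀP(A−BK) = [17.3682 -20.6182; -20.6182 28.6182]
tr(P') = 45.9864

-1.3091 1.3091


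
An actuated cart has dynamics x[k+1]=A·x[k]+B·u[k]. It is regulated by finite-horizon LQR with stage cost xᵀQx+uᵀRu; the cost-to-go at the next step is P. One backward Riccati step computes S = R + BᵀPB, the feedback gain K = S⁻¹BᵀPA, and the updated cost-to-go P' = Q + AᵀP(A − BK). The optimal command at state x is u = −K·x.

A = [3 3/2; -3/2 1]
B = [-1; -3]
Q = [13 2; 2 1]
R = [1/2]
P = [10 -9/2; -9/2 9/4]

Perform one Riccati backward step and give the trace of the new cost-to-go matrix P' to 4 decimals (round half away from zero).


107.0750

BᵀP = [3.5000 -2.2500]
S = R + BᵀPB = [1/2] + [3.2500] = [3.7500]
BᵀPA = [13.8750 3.0000]
K = S⁻¹·BᵀPA = [3.7000 0.8000]
A−BK = [6.7000 2.3000; 9.6000 3.4000]
AᵀP(A−BK) = [84.2250 27.1500; 27.1500 8.8500]
P' = Q + AᵀP(A−BK) = [97.2250 29.1500; 29.1500 9.8500]
tr(P') = 107.0750


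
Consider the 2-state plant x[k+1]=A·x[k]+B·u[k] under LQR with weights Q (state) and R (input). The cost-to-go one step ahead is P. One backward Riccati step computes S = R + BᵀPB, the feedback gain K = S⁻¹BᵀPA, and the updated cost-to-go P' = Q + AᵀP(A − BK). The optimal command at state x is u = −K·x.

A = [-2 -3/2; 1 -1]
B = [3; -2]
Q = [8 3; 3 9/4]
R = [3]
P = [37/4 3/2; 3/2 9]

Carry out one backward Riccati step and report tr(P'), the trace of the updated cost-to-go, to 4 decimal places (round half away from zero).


BᵀP = [24.7500 -13.5000]
S = R + BᵀPB = [3] + [101.2500] = [104.2500]
BᵀPA = [-63.0000 -23.6250]
K = S⁻¹·BᵀPA = [-0.6043 -0.2266]
A−BK = [-0.1871 -0.8201; -0.2086 -1.4532]
AᵀP(A−BK) = [1.9281 5.2230; 5.2230 28.9586]
P' = Q + AᵀP(A−BK) = [9.9281 8.2230; 8.2230 31.2086]
tr(P') = 41.1367

41.1367


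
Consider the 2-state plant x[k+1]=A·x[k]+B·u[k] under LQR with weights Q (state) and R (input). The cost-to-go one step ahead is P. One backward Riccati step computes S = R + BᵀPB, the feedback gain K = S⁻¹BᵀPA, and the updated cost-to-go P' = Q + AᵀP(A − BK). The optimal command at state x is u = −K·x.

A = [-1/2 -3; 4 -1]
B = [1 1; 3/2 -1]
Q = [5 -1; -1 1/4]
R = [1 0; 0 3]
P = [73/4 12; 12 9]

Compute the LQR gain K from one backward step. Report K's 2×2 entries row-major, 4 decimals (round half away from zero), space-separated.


1.2035 -1.6986 -0.6500 -0.5583

BᵀP = [36.2500 25.5000; 6.2500 3.0000]
S = R + BᵀPB = [1 0; 0 3] + [74.5000 10.7500; 10.7500 3.2500] = [75.5000 10.7500; 10.7500 6.2500]
BᵀPA = [83.8750 -134.2500; 8.8750 -21.7500]
K = S⁻¹·BᵀPA = [1.2035 -1.6986; -0.6500 -0.5583]
A−BK = [-1.0535 -0.7430; 1.5448 0.9897]
AᵀP(A−BK) = [5.3897 0.8043; 0.8043 5.0628]
P' = Q + AᵀP(A−BK) = [10.3897 -0.1957; -0.1957 5.3128]
tr(P') = 15.7025


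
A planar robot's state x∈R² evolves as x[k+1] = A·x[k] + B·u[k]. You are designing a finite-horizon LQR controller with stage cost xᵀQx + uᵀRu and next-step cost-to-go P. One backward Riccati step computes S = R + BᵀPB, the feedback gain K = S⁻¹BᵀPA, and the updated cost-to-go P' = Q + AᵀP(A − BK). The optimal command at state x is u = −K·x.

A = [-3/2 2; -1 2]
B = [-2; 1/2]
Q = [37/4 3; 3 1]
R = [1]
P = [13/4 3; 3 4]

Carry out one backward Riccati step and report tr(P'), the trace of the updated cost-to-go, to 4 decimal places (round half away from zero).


32.8681

BᵀP = [-5.0000 -4.0000]
S = R + BᵀPB = [1] + [8.0000] = [9.0000]
BᵀPA = [11.5000 -18.0000]
K = S⁻¹·BᵀPA = [1.2778 -2.0000]
A−BK = [1.0556 -2.0000; -1.6389 3.0000]
AᵀP(A−BK) = [5.6181 -9.7500; -9.7500 17.0000]
P' = Q + AᵀP(A−BK) = [14.8681 -6.7500; -6.7500 18.0000]
tr(P') = 32.8681


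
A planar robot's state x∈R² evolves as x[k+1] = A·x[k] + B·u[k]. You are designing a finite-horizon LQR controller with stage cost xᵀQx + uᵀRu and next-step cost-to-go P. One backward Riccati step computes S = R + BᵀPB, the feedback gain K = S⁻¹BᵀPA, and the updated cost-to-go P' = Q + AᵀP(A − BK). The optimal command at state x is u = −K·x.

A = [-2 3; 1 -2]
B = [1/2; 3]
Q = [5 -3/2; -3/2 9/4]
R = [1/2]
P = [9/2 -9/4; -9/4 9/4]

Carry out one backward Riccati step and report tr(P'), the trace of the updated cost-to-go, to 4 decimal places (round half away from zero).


BᵀP = [-4.5000 5.6250]
S = R + BᵀPB = [1/2] + [14.6250] = [15.1250]
BᵀPA = [14.6250 -24.7500]
K = S⁻¹·BᵀPA = [0.9669 -1.6364]
A−BK = [-2.4835 3.8182; -1.9008 2.9091]
AᵀP(A−BK) = [15.1085 -23.3182; -23.3182 36.0000]
P' = Q + AᵀP(A−BK) = [20.1085 -24.8182; -24.8182 38.2500]
tr(P') = 58.3585

58.3585


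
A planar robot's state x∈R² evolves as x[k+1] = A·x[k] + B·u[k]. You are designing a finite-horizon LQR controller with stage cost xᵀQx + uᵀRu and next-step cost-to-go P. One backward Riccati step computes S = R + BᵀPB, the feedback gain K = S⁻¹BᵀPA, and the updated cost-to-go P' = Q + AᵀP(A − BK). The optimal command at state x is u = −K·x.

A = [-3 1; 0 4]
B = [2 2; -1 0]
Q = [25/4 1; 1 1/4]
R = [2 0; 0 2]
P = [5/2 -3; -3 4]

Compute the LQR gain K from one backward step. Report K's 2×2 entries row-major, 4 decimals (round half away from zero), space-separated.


BᵀP = [8.0000 -10.0000; 5.0000 -6.0000]
S = R + BᵀPB = [2 0; 0 2] + [26.0000 16.0000; 16.0000 10.0000] = [28.0000 16.0000; 16.0000 12.0000]
BᵀPA = [-24.0000 -32.0000; -15.0000 -19.0000]
K = S⁻¹·BᵀPA = [-0.6000 -1.0000; -0.4500 -0.2500]
A−BK = [-0.9000 3.5000; -0.6000 3.0000]
AᵀP(A−BK) = [1.3500 0.7500; 0.7500 5.7500]
P' = Q + AᵀP(A−BK) = [7.6000 1.7500; 1.7500 6.0000]
tr(P') = 13.6000

-0.6000 -1.0000 -0.4500 -0.2500


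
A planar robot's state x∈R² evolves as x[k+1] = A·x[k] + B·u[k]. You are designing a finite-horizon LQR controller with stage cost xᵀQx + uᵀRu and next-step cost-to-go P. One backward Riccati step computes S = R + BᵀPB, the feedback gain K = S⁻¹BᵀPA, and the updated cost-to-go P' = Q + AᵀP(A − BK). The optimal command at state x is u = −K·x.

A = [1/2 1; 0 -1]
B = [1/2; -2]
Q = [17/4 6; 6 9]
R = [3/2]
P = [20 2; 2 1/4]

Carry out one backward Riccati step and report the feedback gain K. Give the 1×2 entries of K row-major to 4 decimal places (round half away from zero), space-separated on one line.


0.8571 1.5714

BᵀP = [6.0000 0.5000]
S = R + BᵀPB = [3/2] + [2.0000] = [3.5000]
BᵀPA = [3.0000 5.5000]
K = S⁻¹·BᵀPA = [0.8571 1.5714]
A−BK = [0.0714 0.2143; 1.7143 2.1429]
AᵀP(A−BK) = [2.4286 4.2857; 4.2857 7.6071]
P' = Q + AᵀP(A−BK) = [6.6786 10.2857; 10.2857 16.6071]
tr(P') = 23.2857


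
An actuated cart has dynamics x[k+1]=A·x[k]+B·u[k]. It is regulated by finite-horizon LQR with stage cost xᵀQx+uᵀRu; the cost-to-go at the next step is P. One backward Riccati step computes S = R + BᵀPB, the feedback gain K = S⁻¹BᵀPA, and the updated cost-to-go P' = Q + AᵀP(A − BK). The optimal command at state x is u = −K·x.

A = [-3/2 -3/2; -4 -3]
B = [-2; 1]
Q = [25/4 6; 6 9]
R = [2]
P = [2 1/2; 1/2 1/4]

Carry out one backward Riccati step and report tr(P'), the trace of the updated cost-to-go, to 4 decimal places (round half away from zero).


BᵀP = [-3.5000 -0.7500]
S = R + BᵀPB = [2] + [6.2500] = [8.2500]
BᵀPA = [8.2500 7.5000]
K = S⁻¹·BᵀPA = [1.0000 0.9091]
A−BK = [0.5000 0.3182; -5.0000 -3.9091]
AᵀP(A−BK) = [6.2500 5.2500; 5.2500 4.4318]
P' = Q + AᵀP(A−BK) = [12.5000 11.2500; 11.2500 13.4318]
tr(P') = 25.9318

25.9318


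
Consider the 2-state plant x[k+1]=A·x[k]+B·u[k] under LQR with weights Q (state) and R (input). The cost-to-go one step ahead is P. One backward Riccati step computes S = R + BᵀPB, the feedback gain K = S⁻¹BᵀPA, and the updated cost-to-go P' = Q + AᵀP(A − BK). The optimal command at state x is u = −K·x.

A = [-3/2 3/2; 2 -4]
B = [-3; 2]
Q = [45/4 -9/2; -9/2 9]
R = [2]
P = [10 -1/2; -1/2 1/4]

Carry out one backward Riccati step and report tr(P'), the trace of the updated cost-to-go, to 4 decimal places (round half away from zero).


23.4874

BᵀP = [-31.0000 2.0000]
S = R + BᵀPB = [2] + [97.0000] = [99.0000]
BᵀPA = [50.5000 -54.5000]
K = S⁻¹·BᵀPA = [0.5101 -0.5505]
A−BK = [0.0303 -0.1515; 0.9798 -2.8990]
AᵀP(A−BK) = [0.7399 -1.1995; -1.1995 2.4975]
P' = Q + AᵀP(A−BK) = [11.9899 -5.6995; -5.6995 11.4975]
tr(P') = 23.4874


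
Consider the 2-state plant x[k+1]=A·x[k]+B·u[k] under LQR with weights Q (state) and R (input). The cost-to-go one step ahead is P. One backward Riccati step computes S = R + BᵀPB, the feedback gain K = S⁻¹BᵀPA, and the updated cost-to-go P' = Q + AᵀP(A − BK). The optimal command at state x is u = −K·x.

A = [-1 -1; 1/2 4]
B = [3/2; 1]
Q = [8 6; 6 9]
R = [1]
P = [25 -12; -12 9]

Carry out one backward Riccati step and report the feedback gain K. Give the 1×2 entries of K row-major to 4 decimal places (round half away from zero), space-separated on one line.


-0.9917 -2.0331

BᵀP = [25.5000 -9.0000]
S = R + BᵀPB = [1] + [29.2500] = [30.2500]
BᵀPA = [-30.0000 -61.5000]
K = S⁻¹·BᵀPA = [-0.9917 -2.0331]
A−BK = [0.4876 2.0496; 1.4917 6.0331]
AᵀP(A−BK) = [9.4979 36.0083; 36.0083 139.9669]
P' = Q + AᵀP(A−BK) = [17.4979 42.0083; 42.0083 148.9669]
tr(P') = 166.4649


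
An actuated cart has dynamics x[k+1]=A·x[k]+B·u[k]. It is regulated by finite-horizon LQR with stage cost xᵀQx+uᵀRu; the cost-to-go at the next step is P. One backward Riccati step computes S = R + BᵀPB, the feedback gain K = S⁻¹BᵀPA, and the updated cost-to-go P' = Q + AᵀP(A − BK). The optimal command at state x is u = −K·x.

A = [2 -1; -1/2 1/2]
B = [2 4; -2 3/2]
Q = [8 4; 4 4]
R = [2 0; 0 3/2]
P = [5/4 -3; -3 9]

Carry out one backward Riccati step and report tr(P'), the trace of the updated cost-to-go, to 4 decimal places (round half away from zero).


BᵀP = [8.5000 -24.0000; 0.5000 1.5000]
S = R + BᵀPB = [2 0; 0 3/2] + [65.0000 -2.0000; -2.0000 4.2500] = [67.0000 -2.0000; -2.0000 5.7500]
BᵀPA = [29.0000 -20.5000; 0.2500 0.2500]
K = S⁻¹·BᵀPA = [0.4387 -0.3079; 0.1961 -0.0636]
A−BK = [0.3384 -0.1298; 0.0833 -0.0203]
AᵀP(A−BK) = [0.4790 -0.3059; -0.3059 0.2046]
P' = Q + AᵀP(A−BK) = [8.4790 3.6941; 3.6941 4.2046]
tr(P') = 12.6836

12.6836


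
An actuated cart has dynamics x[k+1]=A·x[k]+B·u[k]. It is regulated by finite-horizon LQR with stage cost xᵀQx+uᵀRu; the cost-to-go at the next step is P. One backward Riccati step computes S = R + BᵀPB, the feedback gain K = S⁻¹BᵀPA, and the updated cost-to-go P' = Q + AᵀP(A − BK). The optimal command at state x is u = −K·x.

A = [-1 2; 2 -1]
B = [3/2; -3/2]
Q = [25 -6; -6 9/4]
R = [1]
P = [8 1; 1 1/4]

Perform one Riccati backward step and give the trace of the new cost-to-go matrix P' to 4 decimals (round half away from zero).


BᵀP = [10.5000 1.1250]
S = R + BᵀPB = [1] + [14.0625] = [15.0625]
BᵀPA = [-8.2500 19.8750]
K = S⁻¹·BᵀPA = [-0.5477 1.3195]
A−BK = [-0.1784 0.0207; 1.1784 0.9793]
AᵀP(A−BK) = [0.4813 -0.6141; -0.6141 2.0249]
P' = Q + AᵀP(A−BK) = [25.4813 -6.6141; -6.6141 4.2749]
tr(P') = 29.7562

29.7562


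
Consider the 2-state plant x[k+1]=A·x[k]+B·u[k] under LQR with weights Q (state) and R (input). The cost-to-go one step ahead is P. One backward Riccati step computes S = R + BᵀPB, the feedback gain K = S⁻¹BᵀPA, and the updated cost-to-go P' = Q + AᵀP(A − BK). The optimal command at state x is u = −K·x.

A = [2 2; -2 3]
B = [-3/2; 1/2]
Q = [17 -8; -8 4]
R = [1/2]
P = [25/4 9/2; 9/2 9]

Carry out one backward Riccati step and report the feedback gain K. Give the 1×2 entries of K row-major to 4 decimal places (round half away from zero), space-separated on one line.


-0.9689 -2.0870

BᵀP = [-7.1250 -2.2500]
S = R + BᵀPB = [1/2] + [9.5625] = [10.0625]
BᵀPA = [-9.7500 -21.0000]
K = S⁻¹·BᵀPA = [-0.9689 -2.0870]
A−BK = [0.5466 -1.1304; -1.5155 4.0435]
AᵀP(A−BK) = [15.5528 -40.3478; -40.3478 116.1739]
P' = Q + AᵀP(A−BK) = [32.5528 -48.3478; -48.3478 120.1739]
tr(P') = 152.7267


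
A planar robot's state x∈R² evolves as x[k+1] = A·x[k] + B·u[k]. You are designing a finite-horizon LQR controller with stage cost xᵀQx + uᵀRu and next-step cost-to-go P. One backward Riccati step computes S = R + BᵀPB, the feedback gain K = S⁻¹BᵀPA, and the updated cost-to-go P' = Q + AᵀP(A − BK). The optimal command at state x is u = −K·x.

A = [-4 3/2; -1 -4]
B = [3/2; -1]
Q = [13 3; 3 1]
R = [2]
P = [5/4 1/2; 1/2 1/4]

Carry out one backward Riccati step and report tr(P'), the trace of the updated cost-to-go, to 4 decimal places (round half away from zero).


BᵀP = [1.3750 0.5000]
S = R + BᵀPB = [2] + [1.5625] = [3.5625]
BᵀPA = [-6.0000 0.0625]
K = S⁻¹·BᵀPA = [-1.6842 0.0175]
A−BK = [-1.4737 1.4737; -2.6842 -3.9825]
AᵀP(A−BK) = [14.1447 0.8553; 0.8553 0.8114]
P' = Q + AᵀP(A−BK) = [27.1447 3.8553; 3.8553 1.8114]
tr(P') = 28.9561

28.9561


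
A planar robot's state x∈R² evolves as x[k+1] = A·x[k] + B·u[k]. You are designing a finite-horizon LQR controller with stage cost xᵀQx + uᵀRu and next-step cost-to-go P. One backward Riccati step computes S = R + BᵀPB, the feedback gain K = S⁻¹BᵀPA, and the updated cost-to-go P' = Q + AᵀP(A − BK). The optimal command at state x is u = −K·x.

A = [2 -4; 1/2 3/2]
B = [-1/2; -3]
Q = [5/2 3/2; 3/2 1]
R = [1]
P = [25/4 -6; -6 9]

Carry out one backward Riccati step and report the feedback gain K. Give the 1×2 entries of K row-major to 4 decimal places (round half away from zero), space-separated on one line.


0.2707 -1.4566

BᵀP = [14.8750 -24.0000]
S = R + BᵀPB = [1] + [64.5625] = [65.5625]
BᵀPA = [17.7500 -95.5000]
K = S⁻¹·BᵀPA = [0.2707 -1.4566]
A−BK = [2.1354 -4.7283; 1.3122 -2.8699]
AᵀP(A−BK) = [10.4445 -23.3949; -23.3949 53.1423]
P' = Q + AᵀP(A−BK) = [12.9445 -21.8949; -21.8949 54.1423]
tr(P') = 67.0867


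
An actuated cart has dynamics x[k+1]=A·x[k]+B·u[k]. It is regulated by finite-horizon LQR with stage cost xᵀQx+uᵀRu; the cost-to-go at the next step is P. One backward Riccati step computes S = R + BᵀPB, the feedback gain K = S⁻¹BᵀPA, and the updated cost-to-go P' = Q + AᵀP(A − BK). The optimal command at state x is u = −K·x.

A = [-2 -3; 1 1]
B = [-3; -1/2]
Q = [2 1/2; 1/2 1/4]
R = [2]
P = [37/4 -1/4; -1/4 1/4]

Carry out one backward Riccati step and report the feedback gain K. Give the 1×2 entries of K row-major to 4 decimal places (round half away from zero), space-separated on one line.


0.6608 0.9874

BᵀP = [-27.6250 0.6250]
S = R + BᵀPB = [2] + [82.5625] = [84.5625]
BᵀPA = [55.8750 83.5000]
K = S⁻¹·BᵀPA = [0.6608 0.9874]
A−BK = [-0.0177 -0.0377; 1.3304 1.4937]
AᵀP(A−BK) = [1.3304 1.8271; 1.8271 2.5492]
P' = Q + AᵀP(A−BK) = [3.3304 2.3271; 2.3271 2.7992]
tr(P') = 6.1295


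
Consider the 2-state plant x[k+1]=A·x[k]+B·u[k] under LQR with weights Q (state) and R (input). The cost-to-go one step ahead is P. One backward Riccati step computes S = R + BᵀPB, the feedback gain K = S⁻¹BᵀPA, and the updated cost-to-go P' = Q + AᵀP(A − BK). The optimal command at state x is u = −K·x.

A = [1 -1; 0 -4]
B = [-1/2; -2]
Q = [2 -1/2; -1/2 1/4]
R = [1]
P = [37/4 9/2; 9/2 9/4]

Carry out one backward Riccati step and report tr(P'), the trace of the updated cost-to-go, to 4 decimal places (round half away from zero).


6.6019

BᵀP = [-13.6250 -6.7500]
S = R + BᵀPB = [1] + [20.3125] = [21.3125]
BᵀPA = [-13.6250 40.6250]
K = S⁻¹·BᵀPA = [-0.6393 1.9062]
A−BK = [0.6804 -0.0469; -1.2786 -0.1877]
AᵀP(A−BK) = [0.5396 -1.2786; -1.2786 3.8123]
P' = Q + AᵀP(A−BK) = [2.5396 -1.7786; -1.7786 4.0623]
tr(P') = 6.6019


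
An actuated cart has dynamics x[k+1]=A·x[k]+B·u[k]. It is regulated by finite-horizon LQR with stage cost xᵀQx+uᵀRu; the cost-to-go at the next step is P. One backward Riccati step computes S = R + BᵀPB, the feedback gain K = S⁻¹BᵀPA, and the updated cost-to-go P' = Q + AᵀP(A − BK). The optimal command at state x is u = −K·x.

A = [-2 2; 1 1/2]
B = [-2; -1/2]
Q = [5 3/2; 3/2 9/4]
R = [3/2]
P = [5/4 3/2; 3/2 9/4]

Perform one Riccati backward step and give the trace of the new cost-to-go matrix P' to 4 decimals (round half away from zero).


BᵀP = [-3.2500 -4.1250]
S = R + BᵀPB = [3/2] + [8.5625] = [10.0625]
BᵀPA = [2.3750 -8.5625]
K = S⁻¹·BᵀPA = [0.2360 -0.8509]
A−BK = [-1.5280 0.2981; 1.1180 0.0745]
AᵀP(A−BK) = [0.6894 -0.3540; -0.3540 1.2764]
P' = Q + AᵀP(A−BK) = [5.6894 1.1460; 1.1460 3.5264]
tr(P') = 9.2158

9.2158


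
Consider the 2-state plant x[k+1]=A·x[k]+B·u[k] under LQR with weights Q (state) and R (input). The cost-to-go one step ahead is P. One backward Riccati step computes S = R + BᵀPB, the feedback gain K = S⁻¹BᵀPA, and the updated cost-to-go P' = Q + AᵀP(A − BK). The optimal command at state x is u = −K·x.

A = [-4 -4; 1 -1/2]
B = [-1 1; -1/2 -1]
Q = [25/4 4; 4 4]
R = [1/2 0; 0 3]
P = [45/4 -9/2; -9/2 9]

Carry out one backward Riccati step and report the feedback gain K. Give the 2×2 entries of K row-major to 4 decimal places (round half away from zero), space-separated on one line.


BᵀP = [-9.0000 0.0000; 15.7500 -13.5000]
S = R + BᵀPB = [1/2 0; 0 3] + [9.0000 -9.0000; -9.0000 29.2500] = [9.5000 -9.0000; -9.0000 32.2500]
BᵀPA = [36.0000 36.0000; -76.5000 -56.2500]
K = S⁻¹·BᵀPA = [2.0965 2.9052; -1.7870 -0.9334]
A−BK = [-0.1165 -0.1614; 0.2612 0.0191]
AᵀP(A−BK) = [12.8186 8.5058; 8.5058 7.1581]
P' = Q + AᵀP(A−BK) = [19.0686 12.5058; 12.5058 11.1581]
tr(P') = 30.2267

2.0965 2.9052 -1.7870 -0.9334


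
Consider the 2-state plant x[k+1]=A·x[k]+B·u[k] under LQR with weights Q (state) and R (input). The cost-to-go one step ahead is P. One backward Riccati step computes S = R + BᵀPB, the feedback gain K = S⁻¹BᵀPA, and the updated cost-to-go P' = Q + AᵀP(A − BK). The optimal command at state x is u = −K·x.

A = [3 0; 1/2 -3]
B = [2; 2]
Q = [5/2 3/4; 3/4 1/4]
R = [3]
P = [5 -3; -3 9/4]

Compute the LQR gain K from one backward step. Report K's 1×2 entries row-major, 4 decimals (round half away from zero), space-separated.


1.4063 0.5625

BᵀP = [4.0000 -1.5000]
S = R + BᵀPB = [3] + [5.0000] = [8.0000]
BᵀPA = [11.2500 4.5000]
K = S⁻¹·BᵀPA = [1.4063 0.5625]
A−BK = [0.1875 -1.1250; -2.3125 -4.1250]
AᵀP(A−BK) = [20.7422 17.2969; 17.2969 17.7188]
P' = Q + AᵀP(A−BK) = [23.2422 18.0469; 18.0469 17.9688]
tr(P') = 41.2109


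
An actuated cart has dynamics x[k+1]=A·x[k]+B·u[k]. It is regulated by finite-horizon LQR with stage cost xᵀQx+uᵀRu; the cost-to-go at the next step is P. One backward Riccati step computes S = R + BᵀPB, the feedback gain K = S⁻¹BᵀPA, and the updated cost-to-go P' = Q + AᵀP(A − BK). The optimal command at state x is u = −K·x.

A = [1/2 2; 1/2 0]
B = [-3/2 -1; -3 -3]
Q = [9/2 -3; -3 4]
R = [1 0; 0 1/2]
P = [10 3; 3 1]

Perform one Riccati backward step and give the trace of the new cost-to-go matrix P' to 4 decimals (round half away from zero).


BᵀP = [-24.0000 -7.5000; -19.0000 -6.0000]
S = R + BᵀPB = [1 0; 0 1/2] + [58.5000 46.5000; 46.5000 37.0000] = [59.5000 46.5000; 46.5000 37.5000]
BᵀPA = [-15.7500 -48.0000; -12.5000 -38.0000]
K = S⁻¹·BᵀPA = [-0.1359 -0.4783; -0.1649 -0.4203]
A−BK = [0.1313 0.8623; -0.4022 -2.6957]
AᵀP(A−BK) = [0.0494 0.2138; 0.2138 1.0725]
P' = Q + AᵀP(A−BK) = [4.5494 -2.7862; -2.7862 5.0725]
tr(P') = 9.6218

9.6218


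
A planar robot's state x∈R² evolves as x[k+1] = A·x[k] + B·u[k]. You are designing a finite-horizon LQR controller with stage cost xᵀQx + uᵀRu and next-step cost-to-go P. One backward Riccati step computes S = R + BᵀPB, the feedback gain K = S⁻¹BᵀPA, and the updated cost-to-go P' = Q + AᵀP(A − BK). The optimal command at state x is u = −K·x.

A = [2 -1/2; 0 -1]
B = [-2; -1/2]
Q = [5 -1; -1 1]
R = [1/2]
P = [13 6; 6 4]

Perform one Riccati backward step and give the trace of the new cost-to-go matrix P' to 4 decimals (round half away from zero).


7.4905

BᵀP = [-29.0000 -14.0000]
S = R + BᵀPB = [1/2] + [65.0000] = [65.5000]
BᵀPA = [-58.0000 28.5000]
K = S⁻¹·BᵀPA = [-0.8855 0.4351]
A−BK = [0.2290 0.3702; -0.4427 -0.7824]
AᵀP(A−BK) = [0.6412 0.2366; 0.2366 0.8492]
P' = Q + AᵀP(A−BK) = [5.6412 -0.7634; -0.7634 1.8492]
tr(P') = 7.4905


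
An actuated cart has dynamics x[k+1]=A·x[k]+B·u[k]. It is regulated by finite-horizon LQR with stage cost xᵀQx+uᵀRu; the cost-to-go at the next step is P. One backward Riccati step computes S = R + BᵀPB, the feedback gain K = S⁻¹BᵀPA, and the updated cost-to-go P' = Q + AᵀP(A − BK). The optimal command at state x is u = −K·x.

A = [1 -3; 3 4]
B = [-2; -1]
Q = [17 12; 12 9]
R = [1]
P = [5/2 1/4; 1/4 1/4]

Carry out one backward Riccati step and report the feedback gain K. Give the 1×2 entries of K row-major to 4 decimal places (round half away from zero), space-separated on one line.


BᵀP = [-5.2500 -0.7500]
S = R + BᵀPB = [1] + [11.2500] = [12.2500]
BᵀPA = [-7.5000 12.7500]
K = S⁻¹·BᵀPA = [-0.6122 1.0408]
A−BK = [-0.2245 -0.9184; 2.3878 5.0408]
AᵀP(A−BK) = [1.6582 2.0561; 2.0561 7.2296]
P' = Q + AᵀP(A−BK) = [18.6582 14.0561; 14.0561 16.2296]
tr(P') = 34.8878

-0.6122 1.0408


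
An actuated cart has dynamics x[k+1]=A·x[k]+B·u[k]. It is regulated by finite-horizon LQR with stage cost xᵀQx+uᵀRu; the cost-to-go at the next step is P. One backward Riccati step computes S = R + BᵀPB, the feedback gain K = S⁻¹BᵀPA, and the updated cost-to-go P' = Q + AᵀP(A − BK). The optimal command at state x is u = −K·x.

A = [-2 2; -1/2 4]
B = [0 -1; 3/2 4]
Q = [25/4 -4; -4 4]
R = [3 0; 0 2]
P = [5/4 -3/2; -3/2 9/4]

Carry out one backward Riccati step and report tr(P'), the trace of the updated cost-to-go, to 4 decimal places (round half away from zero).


13.2931

BᵀP = [-2.2500 3.3750; -7.2500 10.5000]
S = R + BᵀPB = [3 0; 0 2] + [5.0625 15.7500; 15.7500 49.2500] = [8.0625 15.7500; 15.7500 51.2500]
BᵀPA = [2.8125 9.0000; 9.2500 27.5000]
K = S⁻¹·BᵀPA = [-0.0094 0.1703; 0.1834 0.4842]
A−BK = [-1.8166 2.4842; -1.2194 1.8076]
AᵀP(A−BK) = [0.8927 -0.9583; -0.9583 2.1504]
P' = Q + AᵀP(A−BK) = [7.1427 -4.9583; -4.9583 6.1504]
tr(P') = 13.2931


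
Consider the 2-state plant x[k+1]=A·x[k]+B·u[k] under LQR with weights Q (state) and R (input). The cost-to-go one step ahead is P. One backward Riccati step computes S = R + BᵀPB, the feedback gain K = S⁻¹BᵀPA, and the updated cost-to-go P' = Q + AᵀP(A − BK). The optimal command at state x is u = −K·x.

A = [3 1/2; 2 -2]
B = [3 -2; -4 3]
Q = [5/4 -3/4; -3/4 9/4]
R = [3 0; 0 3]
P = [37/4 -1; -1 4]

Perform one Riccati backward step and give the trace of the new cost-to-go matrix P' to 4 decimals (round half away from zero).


BᵀP = [31.7500 -19.0000; -21.5000 14.0000]
S = R + BᵀPB = [3 0; 0 3] + [171.2500 -120.5000; -120.5000 85.0000] = [174.2500 -120.5000; -120.5000 88.0000]
BᵀPA = [57.2500 53.8750; -36.5000 -38.7500]
K = S⁻¹·BᵀPA = [0.7862 0.0880; 0.6618 -0.3198]
A−BK = [1.9650 -0.4037; 3.1594 -0.6885]
AᵀP(A−BK) = [66.3954 -13.8373; -13.8373 3.1776]
P' = Q + AᵀP(A−BK) = [67.6454 -14.5873; -14.5873 5.4276]
tr(P') = 73.0730

73.0730


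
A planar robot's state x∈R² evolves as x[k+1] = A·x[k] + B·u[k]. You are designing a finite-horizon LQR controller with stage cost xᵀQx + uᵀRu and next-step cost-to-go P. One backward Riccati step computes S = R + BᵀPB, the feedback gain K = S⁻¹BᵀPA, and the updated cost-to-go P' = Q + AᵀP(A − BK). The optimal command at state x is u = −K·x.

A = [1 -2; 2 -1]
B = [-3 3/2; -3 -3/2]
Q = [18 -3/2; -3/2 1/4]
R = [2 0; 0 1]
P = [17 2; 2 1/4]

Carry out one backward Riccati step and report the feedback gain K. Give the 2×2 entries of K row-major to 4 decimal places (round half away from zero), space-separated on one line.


BᵀP = [-57.0000 -6.7500; 22.5000 2.6250]
S = R + BᵀPB = [2 0; 0 1] + [191.2500 -75.3750; -75.3750 29.8125] = [193.2500 -75.3750; -75.3750 30.8125]
BᵀPA = [-70.5000 120.7500; 27.7500 -47.6250]
K = S⁻¹·BᵀPA = [-0.2952 0.4792; 0.1785 -0.3735]
A−BK = [-0.1533 -0.0023; 1.3822 -0.1227]
AᵀP(A−BK) = [0.2357 -0.3547; -0.3547 0.6037]
P' = Q + AᵀP(A−BK) = [18.2357 -1.8547; -1.8547 0.8537]
tr(P') = 19.0894

-0.2952 0.4792 0.1785 -0.3735


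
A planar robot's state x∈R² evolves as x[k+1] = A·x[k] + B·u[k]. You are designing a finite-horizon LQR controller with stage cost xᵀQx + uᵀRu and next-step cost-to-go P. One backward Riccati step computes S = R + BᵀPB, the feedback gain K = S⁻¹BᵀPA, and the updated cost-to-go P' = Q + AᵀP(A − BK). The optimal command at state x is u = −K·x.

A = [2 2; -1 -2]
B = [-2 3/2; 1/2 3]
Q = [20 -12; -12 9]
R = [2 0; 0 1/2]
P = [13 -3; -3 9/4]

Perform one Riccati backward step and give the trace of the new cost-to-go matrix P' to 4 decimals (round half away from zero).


BᵀP = [-27.5000 7.1250; 10.5000 2.2500]
S = R + BᵀPB = [2 0; 0 1/2] + [58.5625 -19.8750; -19.8750 22.5000] = [60.5625 -19.8750; -19.8750 23.0000]
BᵀPA = [-62.1250 -69.2500; 18.7500 16.5000]
K = S⁻¹·BᵀPA = [-1.0584 -1.2674; -0.0994 -0.3778]
A−BK = [0.0323 0.0319; -0.1726 -0.2327]
AᵀP(A−BK) = [2.3594 2.8445; 2.8445 3.4638]
P' = Q + AᵀP(A−BK) = [22.3594 -9.1555; -9.1555 12.4638]
tr(P') = 34.8232

34.8232


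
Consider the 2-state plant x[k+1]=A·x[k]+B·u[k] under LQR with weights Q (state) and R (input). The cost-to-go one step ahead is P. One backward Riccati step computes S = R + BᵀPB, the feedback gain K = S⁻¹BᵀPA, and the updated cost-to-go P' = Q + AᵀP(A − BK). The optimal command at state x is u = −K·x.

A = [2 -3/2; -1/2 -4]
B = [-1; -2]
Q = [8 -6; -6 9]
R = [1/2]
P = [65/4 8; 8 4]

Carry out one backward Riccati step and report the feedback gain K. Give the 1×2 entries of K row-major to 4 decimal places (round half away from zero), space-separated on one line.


-0.8726 1.7355

BᵀP = [-32.2500 -16.0000]
S = R + BᵀPB = [1/2] + [64.2500] = [64.7500]
BᵀPA = [-56.5000 112.3750]
K = S⁻¹·BᵀPA = [-0.8726 1.7355]
A−BK = [1.1274 0.2355; -2.2452 -0.5290]
AᵀP(A−BK) = [0.6988 -0.6931; -0.6931 1.5333]
P' = Q + AᵀP(A−BK) = [8.6988 -6.6931; -6.6931 10.5333]
tr(P') = 19.2321


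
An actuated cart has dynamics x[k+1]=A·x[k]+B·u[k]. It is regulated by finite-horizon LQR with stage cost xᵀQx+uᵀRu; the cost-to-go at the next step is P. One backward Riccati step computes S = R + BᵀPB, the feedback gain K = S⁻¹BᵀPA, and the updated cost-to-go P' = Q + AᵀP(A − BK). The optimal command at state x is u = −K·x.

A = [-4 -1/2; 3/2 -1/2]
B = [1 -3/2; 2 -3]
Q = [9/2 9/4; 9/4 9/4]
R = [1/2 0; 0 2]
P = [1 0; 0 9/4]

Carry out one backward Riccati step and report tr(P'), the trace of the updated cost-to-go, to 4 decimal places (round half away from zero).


27.1594

BᵀP = [1.0000 4.5000; -1.5000 -6.7500]
S = R + BᵀPB = [1/2 0; 0 2] + [10.0000 -15.0000; -15.0000 22.5000] = [10.5000 -15.0000; -15.0000 24.5000]
BᵀPA = [2.7500 -2.7500; -4.1250 4.1250]
K = S⁻¹·BᵀPA = [0.1705 -0.1705; -0.0640 0.0640]
A−BK = [-4.2665 -0.2335; 0.9671 0.0329]
AᵀP(A−BK) = [20.3297 1.0453; 1.0453 0.0797]
P' = Q + AᵀP(A−BK) = [24.8297 3.2953; 3.2953 2.3297]
tr(P') = 27.1594


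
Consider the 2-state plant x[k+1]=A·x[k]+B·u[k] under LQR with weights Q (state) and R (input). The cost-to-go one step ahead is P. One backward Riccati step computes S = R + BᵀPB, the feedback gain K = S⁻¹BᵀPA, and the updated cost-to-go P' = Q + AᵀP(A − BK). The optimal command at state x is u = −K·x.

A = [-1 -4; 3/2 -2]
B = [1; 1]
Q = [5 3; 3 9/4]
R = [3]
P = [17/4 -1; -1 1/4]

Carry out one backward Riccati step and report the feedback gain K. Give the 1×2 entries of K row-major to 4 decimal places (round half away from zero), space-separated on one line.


-0.7955 -2.0909

BᵀP = [3.2500 -0.7500]
S = R + BᵀPB = [3] + [2.5000] = [5.5000]
BᵀPA = [-4.3750 -11.5000]
K = S⁻¹·BᵀPA = [-0.7955 -2.0909]
A−BK = [-0.2045 -1.9091; 2.2955 0.0909]
AᵀP(A−BK) = [4.3324 11.1023; 11.1023 28.9545]
P' = Q + AᵀP(A−BK) = [9.3324 14.1023; 14.1023 31.2045]
tr(P') = 40.5369


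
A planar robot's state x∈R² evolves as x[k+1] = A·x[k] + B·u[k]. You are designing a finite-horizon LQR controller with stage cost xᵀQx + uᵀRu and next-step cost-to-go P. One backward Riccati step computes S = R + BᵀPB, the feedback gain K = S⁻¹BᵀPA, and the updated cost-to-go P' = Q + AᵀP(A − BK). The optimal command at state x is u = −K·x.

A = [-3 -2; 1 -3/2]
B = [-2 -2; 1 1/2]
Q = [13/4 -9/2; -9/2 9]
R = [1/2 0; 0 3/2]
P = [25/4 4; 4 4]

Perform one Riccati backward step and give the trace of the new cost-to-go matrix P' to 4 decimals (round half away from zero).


25.1863

BᵀP = [-8.5000 -4.0000; -10.5000 -6.0000]
S = R + BᵀPB = [1/2 0; 0 3/2] + [13.0000 15.0000; 15.0000 18.0000] = [13.5000 15.0000; 15.0000 19.5000]
BᵀPA = [21.5000 23.0000; 25.5000 30.0000]
K = S⁻¹·BᵀPA = [0.9608 -0.0392; 0.5686 1.5686]
A−BK = [0.0588 1.0588; -0.2451 -2.2451]
AᵀP(A−BK) = [1.0931 2.3431; 2.3431 11.8431]
P' = Q + AᵀP(A−BK) = [4.3431 -2.1569; -2.1569 20.8431]
tr(P') = 25.1863


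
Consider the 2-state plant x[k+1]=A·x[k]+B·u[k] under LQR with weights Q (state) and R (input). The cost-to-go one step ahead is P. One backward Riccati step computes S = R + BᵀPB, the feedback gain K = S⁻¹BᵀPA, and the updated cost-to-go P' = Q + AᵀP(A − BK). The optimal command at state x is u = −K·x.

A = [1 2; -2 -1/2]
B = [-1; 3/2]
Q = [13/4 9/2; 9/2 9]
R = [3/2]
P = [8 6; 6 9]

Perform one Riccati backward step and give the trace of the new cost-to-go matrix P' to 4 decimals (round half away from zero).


37.5585

BᵀP = [1.0000 7.5000]
S = R + BᵀPB = [3/2] + [10.2500] = [11.7500]
BᵀPA = [-14.0000 -1.7500]
K = S⁻¹·BᵀPA = [-1.1915 -0.1489]
A−BK = [-0.1915 1.8511; -0.2128 -0.2766]
AᵀP(A−BK) = [3.3191 -4.0851; -4.0851 21.9894]
P' = Q + AᵀP(A−BK) = [6.5691 0.4149; 0.4149 30.9894]
tr(P') = 37.5585
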